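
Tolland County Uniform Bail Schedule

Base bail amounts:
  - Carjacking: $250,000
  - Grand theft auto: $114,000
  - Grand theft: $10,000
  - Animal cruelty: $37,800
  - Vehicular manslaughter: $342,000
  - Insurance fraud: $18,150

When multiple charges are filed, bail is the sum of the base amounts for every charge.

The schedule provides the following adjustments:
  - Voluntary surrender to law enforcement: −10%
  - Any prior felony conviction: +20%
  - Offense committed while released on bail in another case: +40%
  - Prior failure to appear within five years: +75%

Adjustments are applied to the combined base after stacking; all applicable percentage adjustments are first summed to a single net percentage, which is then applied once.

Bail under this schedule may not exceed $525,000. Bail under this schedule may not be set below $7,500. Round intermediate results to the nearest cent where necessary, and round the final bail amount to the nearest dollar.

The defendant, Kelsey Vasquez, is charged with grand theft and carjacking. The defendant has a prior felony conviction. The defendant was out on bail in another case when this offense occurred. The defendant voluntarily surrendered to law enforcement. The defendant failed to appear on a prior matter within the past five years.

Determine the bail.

$525,000

Base amounts from the schedule: grand theft $10,000; carjacking $250,000.
Stacking rule: sum of all bases. $10,000 + $250,000 = $260,000.
Net percentage adjustment: −10% +20% +40% +75% = +125%. $260,000 × 2.25 = $585,000.
Result $585,000 exceeds the maximum of $525,000; bail is capped at $525,000.
$525,000 is at or above the $7,500 minimum.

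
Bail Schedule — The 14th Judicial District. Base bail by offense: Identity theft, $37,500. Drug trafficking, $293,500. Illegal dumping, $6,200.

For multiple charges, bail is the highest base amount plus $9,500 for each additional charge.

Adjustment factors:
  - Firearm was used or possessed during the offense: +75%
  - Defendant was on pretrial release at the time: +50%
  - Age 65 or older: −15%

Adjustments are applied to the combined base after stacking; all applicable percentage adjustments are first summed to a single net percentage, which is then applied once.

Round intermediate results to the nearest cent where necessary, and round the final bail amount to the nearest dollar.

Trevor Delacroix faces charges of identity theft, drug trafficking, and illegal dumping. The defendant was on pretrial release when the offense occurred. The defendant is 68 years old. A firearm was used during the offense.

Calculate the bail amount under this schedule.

Base amounts from the schedule: identity theft $37,500; drug trafficking $293,500; illegal dumping $6,200.
Stacking rule: highest base plus $9,500 per additional charge. Highest is drug trafficking at $293,500; 2 additional charges → +$19,000. Combined base = $312,500.
Net percentage adjustment: +75% +50% −15% = +110%. $312,500 × 2.1 = $656,250.

$656,250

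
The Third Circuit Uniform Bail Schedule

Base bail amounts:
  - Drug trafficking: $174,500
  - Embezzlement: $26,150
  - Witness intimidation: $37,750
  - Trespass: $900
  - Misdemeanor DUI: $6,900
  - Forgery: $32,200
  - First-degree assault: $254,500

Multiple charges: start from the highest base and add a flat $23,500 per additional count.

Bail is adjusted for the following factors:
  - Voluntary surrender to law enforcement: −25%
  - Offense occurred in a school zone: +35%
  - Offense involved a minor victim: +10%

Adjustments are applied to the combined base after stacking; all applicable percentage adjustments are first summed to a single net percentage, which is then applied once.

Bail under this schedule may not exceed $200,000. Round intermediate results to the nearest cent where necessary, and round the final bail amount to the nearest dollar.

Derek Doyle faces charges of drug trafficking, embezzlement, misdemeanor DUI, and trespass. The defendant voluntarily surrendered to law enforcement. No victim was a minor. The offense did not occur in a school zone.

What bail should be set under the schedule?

$183,750

Base amounts from the schedule: drug trafficking $174,500; embezzlement $26,150; misdemeanor DUI $6,900; trespass $900.
Stacking rule: highest base plus $23,500 per additional charge. Highest is drug trafficking at $174,500; 3 additional charges → +$70,500. Combined base = $245,000.
Voluntary surrender to law enforcement (−25%): $245,000 × 0.75 = $183,750.
$183,750 is within the $200,000 maximum.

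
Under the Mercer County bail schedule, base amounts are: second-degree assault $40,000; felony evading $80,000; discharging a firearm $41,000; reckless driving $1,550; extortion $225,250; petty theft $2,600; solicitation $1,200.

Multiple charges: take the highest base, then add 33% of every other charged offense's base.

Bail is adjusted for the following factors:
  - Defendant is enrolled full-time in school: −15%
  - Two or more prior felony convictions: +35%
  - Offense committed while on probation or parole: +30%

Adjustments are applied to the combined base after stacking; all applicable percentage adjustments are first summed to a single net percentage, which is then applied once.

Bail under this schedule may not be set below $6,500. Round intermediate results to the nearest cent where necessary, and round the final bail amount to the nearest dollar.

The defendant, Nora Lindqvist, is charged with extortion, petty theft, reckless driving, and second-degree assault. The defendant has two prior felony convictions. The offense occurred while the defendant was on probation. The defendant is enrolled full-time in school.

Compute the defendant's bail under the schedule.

$359,729

Base amounts from the schedule: extortion $225,250; petty theft $2,600; reckless driving $1,550; second-degree assault $40,000.
Stacking rule: highest base plus 33% of each additional charge. Highest is extortion at $225,250. Additional: $2,600 × 33% = $858; $1,550 × 33% = $511.50; $40,000 × 33% = $13,200. Combined base = $225,250 + $14,569.50 = $239,819.50.
Net percentage adjustment: −15% +35% +30% = +50%. $239,819.50 × 1.5 = $359,729.25.
$359,729.25 is at or above the $6,500 minimum.
Rounded to the nearest dollar: $359,729.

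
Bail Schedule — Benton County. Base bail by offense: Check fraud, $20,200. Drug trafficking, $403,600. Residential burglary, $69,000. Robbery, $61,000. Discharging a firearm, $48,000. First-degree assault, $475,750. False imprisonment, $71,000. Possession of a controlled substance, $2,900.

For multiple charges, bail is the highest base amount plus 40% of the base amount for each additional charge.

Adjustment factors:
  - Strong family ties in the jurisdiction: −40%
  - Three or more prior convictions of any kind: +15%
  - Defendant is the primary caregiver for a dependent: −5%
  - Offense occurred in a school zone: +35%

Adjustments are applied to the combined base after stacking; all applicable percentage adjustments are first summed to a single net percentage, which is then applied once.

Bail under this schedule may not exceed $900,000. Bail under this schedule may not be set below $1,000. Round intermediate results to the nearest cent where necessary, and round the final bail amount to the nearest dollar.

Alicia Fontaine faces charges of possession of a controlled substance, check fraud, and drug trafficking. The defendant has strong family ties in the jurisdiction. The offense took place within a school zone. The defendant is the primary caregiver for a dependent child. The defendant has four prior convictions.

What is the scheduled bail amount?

$433,482

Base amounts from the schedule: possession of a controlled substance $2,900; check fraud $20,200; drug trafficking $403,600.
Stacking rule: highest base plus 40% of each additional charge. Highest is drug trafficking at $403,600. Additional: $2,900 × 40% = $1,160; $20,200 × 40% = $8,080. Combined base = $403,600 + $9,240 = $412,840.
Net percentage adjustment: −40% +15% −5% +35% = +5%. $412,840 × 1.05 = $433,482.
$433,482 is within the $900,000 maximum.
$433,482 is at or above the $1,000 minimum.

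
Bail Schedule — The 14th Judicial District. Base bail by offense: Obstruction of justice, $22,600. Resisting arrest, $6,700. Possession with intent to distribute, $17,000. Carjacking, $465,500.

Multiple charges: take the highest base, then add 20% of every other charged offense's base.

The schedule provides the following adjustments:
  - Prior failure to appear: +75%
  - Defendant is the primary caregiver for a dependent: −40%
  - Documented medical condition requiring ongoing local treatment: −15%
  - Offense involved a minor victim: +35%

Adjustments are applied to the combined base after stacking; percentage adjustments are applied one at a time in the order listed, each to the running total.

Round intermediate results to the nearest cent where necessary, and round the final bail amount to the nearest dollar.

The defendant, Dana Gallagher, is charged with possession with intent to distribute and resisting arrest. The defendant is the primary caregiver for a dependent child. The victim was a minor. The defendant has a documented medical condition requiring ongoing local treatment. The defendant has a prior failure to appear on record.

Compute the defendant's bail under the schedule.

$22,097

Base amounts from the schedule: possession with intent to distribute $17,000; resisting arrest $6,700.
Stacking rule: highest base plus 20% of each additional charge. Highest is possession with intent to distribute at $17,000. Additional: $6,700 × 20% = $1,340. Combined base = $17,000 + $1,340 = $18,340.
Prior failure to appear (+75%): $18,340 × 1.75 = $32,095.
Defendant is the primary caregiver for a dependent (−40%): $32,095 × 0.6 = $19,257.
Documented medical condition requiring ongoing local treatment (−15%): $19,257 × 0.85 = $16,368.45.
Offense involved a minor victim (+35%): $16,368.45 × 1.35 = $22,097.41.
Rounded to the nearest dollar: $22,097.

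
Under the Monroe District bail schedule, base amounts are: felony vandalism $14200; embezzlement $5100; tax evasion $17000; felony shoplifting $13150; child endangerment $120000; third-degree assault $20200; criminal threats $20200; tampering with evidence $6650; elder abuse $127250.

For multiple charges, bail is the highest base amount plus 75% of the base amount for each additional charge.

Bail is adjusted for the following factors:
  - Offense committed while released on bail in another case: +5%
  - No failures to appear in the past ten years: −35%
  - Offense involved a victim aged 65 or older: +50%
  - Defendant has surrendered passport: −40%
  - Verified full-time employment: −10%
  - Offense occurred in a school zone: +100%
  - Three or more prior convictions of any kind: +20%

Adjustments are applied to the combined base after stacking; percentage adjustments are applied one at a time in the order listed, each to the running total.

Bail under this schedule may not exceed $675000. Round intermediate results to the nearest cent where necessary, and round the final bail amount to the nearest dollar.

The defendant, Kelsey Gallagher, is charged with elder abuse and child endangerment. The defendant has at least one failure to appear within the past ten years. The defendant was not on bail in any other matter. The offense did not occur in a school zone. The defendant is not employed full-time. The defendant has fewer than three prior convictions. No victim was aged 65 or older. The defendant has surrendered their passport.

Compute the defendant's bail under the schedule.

$130350

Base amounts from the schedule: elder abuse $127250; child endangerment $120000.
Stacking rule: highest base plus 75% of each additional charge. Highest is elder abuse at $127250. Additional: $120000 × 75% = $90000. Combined base = $127250 + $90000 = $217250.
Defendant has surrendered passport (−40%): $217250 × 0.6 = $130350.
$130350 is within the $675000 maximum.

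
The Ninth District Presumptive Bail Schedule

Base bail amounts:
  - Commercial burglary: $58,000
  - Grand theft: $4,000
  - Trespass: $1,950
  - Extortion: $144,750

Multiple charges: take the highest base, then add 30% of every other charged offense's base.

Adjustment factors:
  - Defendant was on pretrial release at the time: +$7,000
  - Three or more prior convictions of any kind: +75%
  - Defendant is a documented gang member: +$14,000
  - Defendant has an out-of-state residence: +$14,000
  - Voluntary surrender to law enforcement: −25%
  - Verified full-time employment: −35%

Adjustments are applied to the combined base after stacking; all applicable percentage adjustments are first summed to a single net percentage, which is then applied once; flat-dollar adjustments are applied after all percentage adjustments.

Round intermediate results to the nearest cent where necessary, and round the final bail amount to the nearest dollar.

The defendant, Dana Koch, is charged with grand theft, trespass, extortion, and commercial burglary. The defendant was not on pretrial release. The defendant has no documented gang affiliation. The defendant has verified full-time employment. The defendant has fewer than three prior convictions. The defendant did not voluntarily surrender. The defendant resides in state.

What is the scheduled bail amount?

Base amounts from the schedule: grand theft $4,000; trespass $1,950; extortion $144,750; commercial burglary $58,000.
Stacking rule: highest base plus 30% of each additional charge. Highest is extortion at $144,750. Additional: $4,000 × 30% = $1,200; $1,950 × 30% = $585; $58,000 × 30% = $17,400. Combined base = $144,750 + $19,185 = $163,935.
Verified full-time employment (−35%): $163,935 × 0.65 = $106,557.75.
Rounded to the nearest dollar: $106,558.

$106,558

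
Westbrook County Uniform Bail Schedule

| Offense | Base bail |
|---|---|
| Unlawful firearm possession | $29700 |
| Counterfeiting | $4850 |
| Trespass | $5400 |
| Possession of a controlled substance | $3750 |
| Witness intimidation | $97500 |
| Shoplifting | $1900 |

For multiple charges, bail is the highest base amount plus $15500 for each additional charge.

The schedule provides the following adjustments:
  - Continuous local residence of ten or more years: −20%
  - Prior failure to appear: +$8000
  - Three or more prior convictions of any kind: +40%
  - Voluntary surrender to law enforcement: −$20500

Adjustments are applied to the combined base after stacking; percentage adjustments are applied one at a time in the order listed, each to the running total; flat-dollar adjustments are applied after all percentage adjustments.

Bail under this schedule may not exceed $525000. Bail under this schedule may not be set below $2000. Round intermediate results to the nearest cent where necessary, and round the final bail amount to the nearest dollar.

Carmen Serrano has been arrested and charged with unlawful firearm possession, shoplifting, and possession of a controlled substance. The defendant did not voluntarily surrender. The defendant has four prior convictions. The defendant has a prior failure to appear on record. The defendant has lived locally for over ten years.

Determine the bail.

$75984

Base amounts from the schedule: unlawful firearm possession $29700; shoplifting $1900; possession of a controlled substance $3750.
Stacking rule: highest base plus $15500 per additional charge. Highest is unlawful firearm possession at $29700; 2 additional charges → +$31000. Combined base = $60700.
Continuous local residence of ten or more years (−20%): $60700 × 0.8 = $48560.
Three or more prior convictions of any kind (+40%): $48560 × 1.4 = $67984.
Prior failure to appear (+$8000 flat): $67984 + $8000 = $75984.
$75984 is within the $525000 maximum.
$75984 is at or above the $2000 minimum.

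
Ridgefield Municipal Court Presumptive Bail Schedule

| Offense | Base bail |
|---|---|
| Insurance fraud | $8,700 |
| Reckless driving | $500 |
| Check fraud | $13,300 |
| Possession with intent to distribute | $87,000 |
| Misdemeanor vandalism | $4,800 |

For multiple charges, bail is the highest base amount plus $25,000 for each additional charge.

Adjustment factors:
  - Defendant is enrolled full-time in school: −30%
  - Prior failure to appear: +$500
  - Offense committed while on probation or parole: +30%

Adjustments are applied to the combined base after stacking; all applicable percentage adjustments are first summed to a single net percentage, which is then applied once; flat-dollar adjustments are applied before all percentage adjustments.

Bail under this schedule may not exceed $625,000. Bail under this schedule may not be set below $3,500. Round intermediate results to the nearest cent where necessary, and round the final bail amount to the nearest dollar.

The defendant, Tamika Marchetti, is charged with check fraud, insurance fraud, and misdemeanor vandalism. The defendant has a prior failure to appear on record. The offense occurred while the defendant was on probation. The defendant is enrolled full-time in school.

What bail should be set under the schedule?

Base amounts from the schedule: check fraud $13,300; insurance fraud $8,700; misdemeanor vandalism $4,800.
Stacking rule: highest base plus $25,000 per additional charge. Highest is check fraud at $13,300; 2 additional charges → +$50,000. Combined base = $63,300.
Prior failure to appear (+$500 flat): $63,300 + $500 = $63,800.
Net percentage adjustment: −30% +30% = +0%. $63,800 × 1 = $63,800.
$63,800 is within the $625,000 maximum.
$63,800 is at or above the $3,500 minimum.

$63,800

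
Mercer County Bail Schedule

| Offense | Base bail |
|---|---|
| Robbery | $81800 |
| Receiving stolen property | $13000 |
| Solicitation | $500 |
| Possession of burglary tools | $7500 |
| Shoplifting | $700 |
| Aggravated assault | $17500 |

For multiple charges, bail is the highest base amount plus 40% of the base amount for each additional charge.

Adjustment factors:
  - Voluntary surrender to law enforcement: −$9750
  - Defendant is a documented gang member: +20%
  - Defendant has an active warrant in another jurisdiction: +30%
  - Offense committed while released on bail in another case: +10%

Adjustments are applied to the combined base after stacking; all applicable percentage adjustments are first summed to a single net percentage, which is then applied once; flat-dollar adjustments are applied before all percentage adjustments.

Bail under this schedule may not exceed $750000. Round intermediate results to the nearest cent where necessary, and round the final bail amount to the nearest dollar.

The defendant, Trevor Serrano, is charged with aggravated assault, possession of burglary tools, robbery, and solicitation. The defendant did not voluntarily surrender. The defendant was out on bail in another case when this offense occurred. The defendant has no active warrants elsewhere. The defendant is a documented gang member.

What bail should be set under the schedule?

$119600

Base amounts from the schedule: aggravated assault $17500; possession of burglary tools $7500; robbery $81800; solicitation $500.
Stacking rule: highest base plus 40% of each additional charge. Highest is robbery at $81800. Additional: $17500 × 40% = $7000; $7500 × 40% = $3000; $500 × 40% = $200. Combined base = $81800 + $10200 = $92000.
Net percentage adjustment: +20% +10% = +30%. $92000 × 1.3 = $119600.
$119600 is within the $750000 maximum.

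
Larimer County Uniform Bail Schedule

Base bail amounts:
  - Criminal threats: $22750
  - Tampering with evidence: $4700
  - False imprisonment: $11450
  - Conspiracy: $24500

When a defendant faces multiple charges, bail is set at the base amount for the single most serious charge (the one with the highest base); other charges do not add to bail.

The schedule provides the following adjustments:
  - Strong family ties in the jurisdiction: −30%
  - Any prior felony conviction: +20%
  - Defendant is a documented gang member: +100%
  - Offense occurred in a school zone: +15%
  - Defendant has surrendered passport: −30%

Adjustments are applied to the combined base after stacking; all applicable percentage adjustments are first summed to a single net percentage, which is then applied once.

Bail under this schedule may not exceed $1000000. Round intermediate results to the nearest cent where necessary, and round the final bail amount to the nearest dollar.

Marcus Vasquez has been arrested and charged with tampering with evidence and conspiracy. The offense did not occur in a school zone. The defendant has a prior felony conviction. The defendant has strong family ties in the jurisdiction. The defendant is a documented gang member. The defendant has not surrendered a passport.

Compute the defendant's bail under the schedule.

$46550

Base amounts from the schedule: tampering with evidence $4700; conspiracy $24500.
Stacking rule: use the highest base only. Highest is conspiracy at $24500. Combined base = $24500.
Net percentage adjustment: −30% +20% +100% = +90%. $24500 × 1.9 = $46550.
$46550 is within the $1000000 maximum.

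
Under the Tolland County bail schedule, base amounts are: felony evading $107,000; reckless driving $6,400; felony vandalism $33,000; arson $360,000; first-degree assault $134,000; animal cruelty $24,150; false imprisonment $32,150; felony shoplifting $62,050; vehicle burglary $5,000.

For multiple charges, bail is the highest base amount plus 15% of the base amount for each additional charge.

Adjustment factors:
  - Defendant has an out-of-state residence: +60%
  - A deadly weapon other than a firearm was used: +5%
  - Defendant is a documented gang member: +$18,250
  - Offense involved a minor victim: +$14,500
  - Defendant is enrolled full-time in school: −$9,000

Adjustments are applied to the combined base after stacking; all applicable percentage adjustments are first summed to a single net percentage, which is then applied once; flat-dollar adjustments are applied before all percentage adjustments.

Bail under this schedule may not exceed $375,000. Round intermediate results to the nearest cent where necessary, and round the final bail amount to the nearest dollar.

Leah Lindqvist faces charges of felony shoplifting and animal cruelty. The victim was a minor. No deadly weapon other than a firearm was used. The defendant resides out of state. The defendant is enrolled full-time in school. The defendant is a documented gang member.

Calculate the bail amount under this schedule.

$143,076

Base amounts from the schedule: felony shoplifting $62,050; animal cruelty $24,150.
Stacking rule: highest base plus 15% of each additional charge. Highest is felony shoplifting at $62,050. Additional: $24,150 × 15% = $3,622.50. Combined base = $62,050 + $3,622.50 = $65,672.50.
Defendant is a documented gang member (+$18,250 flat): $65,672.50 + $18,250 = $83,922.50.
Offense involved a minor victim (+$14,500 flat): $83,922.50 + $14,500 = $98,422.50.
Defendant is enrolled full-time in school (−$9,000 flat): $98,422.50 − $9,000 = $89,422.50.
Defendant has an out-of-state residence (+60%): $89,422.50 × 1.6 = $143,076.
$143,076 is within the $375,000 maximum.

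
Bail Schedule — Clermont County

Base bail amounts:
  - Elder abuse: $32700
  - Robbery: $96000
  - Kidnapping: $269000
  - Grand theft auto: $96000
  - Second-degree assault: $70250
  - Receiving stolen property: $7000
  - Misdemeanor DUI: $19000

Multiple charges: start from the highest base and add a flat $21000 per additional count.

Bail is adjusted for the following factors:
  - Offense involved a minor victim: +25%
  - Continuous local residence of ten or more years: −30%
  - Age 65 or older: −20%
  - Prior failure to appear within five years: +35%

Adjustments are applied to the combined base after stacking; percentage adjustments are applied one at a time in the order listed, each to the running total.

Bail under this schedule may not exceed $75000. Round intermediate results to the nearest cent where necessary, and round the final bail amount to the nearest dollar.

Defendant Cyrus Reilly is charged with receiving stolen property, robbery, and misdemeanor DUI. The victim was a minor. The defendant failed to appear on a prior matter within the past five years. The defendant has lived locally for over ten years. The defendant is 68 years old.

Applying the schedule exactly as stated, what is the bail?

$75000

Base amounts from the schedule: receiving stolen property $7000; robbery $96000; misdemeanor DUI $19000.
Stacking rule: highest base plus $21000 per additional charge. Highest is robbery at $96000; 2 additional charges → +$42000. Combined base = $138000.
Offense involved a minor victim (+25%): $138000 × 1.25 = $172500.
Continuous local residence of ten or more years (−30%): $172500 × 0.7 = $120750.
Age 65 or older (−20%): $120750 × 0.8 = $96600.
Prior failure to appear within five years (+35%): $96600 × 1.35 = $130410.
Result $130410 exceeds the maximum of $75000; bail is capped at $75000.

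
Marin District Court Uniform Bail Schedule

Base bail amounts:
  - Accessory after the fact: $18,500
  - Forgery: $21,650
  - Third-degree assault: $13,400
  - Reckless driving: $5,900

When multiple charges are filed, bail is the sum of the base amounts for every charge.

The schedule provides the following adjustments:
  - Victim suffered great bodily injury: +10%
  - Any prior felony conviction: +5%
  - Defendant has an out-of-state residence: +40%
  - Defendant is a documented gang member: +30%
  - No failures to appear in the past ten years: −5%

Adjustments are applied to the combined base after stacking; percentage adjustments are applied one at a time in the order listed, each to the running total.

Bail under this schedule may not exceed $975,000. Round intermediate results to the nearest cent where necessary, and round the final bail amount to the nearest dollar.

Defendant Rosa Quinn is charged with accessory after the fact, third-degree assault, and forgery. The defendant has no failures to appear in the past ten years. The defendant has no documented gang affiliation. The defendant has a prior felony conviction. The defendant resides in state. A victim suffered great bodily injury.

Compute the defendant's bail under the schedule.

Base amounts from the schedule: accessory after the fact $18,500; third-degree assault $13,400; forgery $21,650.
Stacking rule: sum of all bases. $18,500 + $13,400 + $21,650 = $53,550.
Victim suffered great bodily injury (+10%): $53,550 × 1.1 = $58,905.
Any prior felony conviction (+5%): $58,905 × 1.05 = $61,850.25.
No failures to appear in the past ten years (−5%): $61,850.25 × 0.95 = $58,757.74.
$58,757.74 is within the $975,000 maximum.
Rounded to the nearest dollar: $58,758.

$58,758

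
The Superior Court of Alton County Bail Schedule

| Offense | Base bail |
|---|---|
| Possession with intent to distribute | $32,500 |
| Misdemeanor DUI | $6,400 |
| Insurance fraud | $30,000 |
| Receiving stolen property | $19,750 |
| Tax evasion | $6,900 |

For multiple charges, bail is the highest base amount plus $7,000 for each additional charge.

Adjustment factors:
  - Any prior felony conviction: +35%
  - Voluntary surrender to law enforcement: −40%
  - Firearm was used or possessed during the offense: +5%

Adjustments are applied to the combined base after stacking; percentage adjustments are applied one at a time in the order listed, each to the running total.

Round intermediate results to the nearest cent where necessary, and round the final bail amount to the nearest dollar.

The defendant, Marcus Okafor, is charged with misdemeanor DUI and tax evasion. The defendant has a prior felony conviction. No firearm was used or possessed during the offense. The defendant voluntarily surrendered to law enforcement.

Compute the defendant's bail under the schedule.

$11,259

Base amounts from the schedule: misdemeanor DUI $6,400; tax evasion $6,900.
Stacking rule: highest base plus $7,000 per additional charge. Highest is tax evasion at $6,900; 1 additional charge → +$7,000. Combined base = $13,900.
Any prior felony conviction (+35%): $13,900 × 1.35 = $18,765.
Voluntary surrender to law enforcement (−40%): $18,765 × 0.6 = $11,259.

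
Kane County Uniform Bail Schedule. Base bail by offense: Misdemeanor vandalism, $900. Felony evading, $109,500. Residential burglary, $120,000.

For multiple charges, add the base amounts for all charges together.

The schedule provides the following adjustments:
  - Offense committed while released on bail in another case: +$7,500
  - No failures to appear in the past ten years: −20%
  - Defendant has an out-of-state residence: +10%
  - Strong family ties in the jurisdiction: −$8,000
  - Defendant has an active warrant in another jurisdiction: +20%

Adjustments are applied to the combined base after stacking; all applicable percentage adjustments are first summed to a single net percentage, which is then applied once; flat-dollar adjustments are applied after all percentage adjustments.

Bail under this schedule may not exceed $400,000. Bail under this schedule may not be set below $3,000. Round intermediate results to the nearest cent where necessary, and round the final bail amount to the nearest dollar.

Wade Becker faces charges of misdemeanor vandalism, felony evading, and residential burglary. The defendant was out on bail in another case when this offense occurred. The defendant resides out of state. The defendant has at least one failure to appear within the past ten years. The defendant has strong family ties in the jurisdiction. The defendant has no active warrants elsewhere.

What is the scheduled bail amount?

$252,940

Base amounts from the schedule: misdemeanor vandalism $900; felony evading $109,500; residential burglary $120,000.
Stacking rule: sum of all bases. $900 + $109,500 + $120,000 = $230,400.
Defendant has an out-of-state residence (+10%): $230,400 × 1.1 = $253,440.
Offense committed while released on bail in another case (+$7,500 flat): $253,440 + $7,500 = $260,940.
Strong family ties in the jurisdiction (−$8,000 flat): $260,940 − $8,000 = $252,940.
$252,940 is within the $400,000 maximum.
$252,940 is at or above the $3,000 minimum.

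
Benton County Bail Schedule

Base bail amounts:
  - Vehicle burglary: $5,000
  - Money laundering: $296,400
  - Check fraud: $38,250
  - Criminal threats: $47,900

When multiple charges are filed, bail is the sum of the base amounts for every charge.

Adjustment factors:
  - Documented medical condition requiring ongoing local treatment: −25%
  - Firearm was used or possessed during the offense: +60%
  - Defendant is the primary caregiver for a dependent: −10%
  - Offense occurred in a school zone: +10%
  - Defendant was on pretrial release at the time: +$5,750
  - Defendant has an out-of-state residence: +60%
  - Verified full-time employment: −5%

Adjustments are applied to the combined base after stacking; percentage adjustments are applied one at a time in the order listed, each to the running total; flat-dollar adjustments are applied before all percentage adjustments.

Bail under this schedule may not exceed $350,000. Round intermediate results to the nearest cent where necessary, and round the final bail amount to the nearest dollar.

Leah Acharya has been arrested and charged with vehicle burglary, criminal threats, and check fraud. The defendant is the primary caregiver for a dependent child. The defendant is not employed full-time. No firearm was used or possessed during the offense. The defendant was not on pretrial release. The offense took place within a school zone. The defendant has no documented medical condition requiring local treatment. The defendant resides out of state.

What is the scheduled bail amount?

$144,382

Base amounts from the schedule: vehicle burglary $5,000; criminal threats $47,900; check fraud $38,250.
Stacking rule: sum of all bases. $5,000 + $47,900 + $38,250 = $91,150.
Defendant is the primary caregiver for a dependent (−10%): $91,150 × 0.9 = $82,035.
Offense occurred in a school zone (+10%): $82,035 × 1.1 = $90,238.50.
Defendant has an out-of-state residence (+60%): $90,238.50 × 1.6 = $144,381.60.
$144,381.60 is within the $350,000 maximum.
Rounded to the nearest dollar: $144,382.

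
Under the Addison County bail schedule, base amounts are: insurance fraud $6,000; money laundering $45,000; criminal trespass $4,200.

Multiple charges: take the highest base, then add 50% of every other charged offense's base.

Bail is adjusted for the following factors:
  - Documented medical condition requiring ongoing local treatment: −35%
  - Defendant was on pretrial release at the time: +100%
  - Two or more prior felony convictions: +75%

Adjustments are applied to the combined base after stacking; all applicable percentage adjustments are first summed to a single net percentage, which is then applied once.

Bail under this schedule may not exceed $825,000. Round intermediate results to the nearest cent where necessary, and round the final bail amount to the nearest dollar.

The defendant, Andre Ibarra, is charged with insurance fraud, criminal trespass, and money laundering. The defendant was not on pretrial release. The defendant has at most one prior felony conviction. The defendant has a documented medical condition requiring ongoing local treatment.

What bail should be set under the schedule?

$32,565

Base amounts from the schedule: insurance fraud $6,000; criminal trespass $4,200; money laundering $45,000.
Stacking rule: highest base plus 50% of each additional charge. Highest is money laundering at $45,000. Additional: $6,000 × 50% = $3,000; $4,200 × 50% = $2,100. Combined base = $45,000 + $5,100 = $50,100.
Documented medical condition requiring ongoing local treatment (−35%): $50,100 × 0.65 = $32,565.
$32,565 is within the $825,000 maximum.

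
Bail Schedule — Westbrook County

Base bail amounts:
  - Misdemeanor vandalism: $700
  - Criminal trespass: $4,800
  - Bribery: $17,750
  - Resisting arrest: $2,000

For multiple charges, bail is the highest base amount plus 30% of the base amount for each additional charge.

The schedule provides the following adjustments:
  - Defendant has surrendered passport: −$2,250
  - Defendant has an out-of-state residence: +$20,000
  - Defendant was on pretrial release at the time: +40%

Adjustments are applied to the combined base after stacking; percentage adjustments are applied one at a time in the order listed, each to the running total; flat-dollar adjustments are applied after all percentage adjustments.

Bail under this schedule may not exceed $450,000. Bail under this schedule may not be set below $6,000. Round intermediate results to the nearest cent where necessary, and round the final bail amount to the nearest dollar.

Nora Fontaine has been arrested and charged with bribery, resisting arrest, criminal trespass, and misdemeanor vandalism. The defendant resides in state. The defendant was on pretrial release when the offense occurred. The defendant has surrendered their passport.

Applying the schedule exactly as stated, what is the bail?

Base amounts from the schedule: bribery $17,750; resisting arrest $2,000; criminal trespass $4,800; misdemeanor vandalism $700.
Stacking rule: highest base plus 30% of each additional charge. Highest is bribery at $17,750. Additional: $2,000 × 30% = $600; $4,800 × 30% = $1,440; $700 × 30% = $210. Combined base = $17,750 + $2,250 = $20,000.
Defendant was on pretrial release at the time (+40%): $20,000 × 1.4 = $28,000.
Defendant has surrendered passport (−$2,250 flat): $28,000 − $2,250 = $25,750.
$25,750 is within the $450,000 maximum.
$25,750 is at or above the $6,000 minimum.

$25,750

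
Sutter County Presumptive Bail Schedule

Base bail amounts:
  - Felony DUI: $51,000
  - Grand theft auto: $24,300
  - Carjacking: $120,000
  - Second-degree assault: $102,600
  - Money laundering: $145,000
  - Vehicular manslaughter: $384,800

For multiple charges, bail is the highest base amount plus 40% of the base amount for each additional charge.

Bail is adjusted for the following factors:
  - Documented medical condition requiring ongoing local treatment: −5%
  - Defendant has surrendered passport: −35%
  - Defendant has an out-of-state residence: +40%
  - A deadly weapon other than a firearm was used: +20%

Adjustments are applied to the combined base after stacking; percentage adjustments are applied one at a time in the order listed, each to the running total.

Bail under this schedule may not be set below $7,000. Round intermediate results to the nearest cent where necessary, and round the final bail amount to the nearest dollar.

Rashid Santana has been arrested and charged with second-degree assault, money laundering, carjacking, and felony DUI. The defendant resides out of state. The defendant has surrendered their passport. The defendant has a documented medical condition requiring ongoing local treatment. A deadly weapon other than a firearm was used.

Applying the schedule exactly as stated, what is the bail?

$263,956

Base amounts from the schedule: second-degree assault $102,600; money laundering $145,000; carjacking $120,000; felony DUI $51,000.
Stacking rule: highest base plus 40% of each additional charge. Highest is money laundering at $145,000. Additional: $102,600 × 40% = $41,040; $120,000 × 40% = $48,000; $51,000 × 40% = $20,400. Combined base = $145,000 + $109,440 = $254,440.
Documented medical condition requiring ongoing local treatment (−5%): $254,440 × 0.95 = $241,718.
Defendant has surrendered passport (−35%): $241,718 × 0.65 = $157,116.70.
Defendant has an out-of-state residence (+40%): $157,116.70 × 1.4 = $219,963.38.
A deadly weapon other than a firearm was used (+20%): $219,963.38 × 1.2 = $263,956.06.
$263,956.06 is at or above the $7,000 minimum.
Rounded to the nearest dollar: $263,956.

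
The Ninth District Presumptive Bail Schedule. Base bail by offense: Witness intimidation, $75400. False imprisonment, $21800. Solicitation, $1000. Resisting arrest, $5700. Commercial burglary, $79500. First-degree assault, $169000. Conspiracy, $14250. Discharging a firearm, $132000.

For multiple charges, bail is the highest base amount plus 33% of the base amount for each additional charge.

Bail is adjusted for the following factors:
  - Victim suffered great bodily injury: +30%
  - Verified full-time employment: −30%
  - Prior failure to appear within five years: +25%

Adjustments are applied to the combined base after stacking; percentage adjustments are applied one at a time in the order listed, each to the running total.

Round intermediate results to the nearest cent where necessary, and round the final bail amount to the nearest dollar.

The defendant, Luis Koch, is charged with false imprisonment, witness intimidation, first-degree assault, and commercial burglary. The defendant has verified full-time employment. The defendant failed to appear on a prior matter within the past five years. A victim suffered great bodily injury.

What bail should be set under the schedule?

$258566

Base amounts from the schedule: false imprisonment $21800; witness intimidation $75400; first-degree assault $169000; commercial burglary $79500.
Stacking rule: highest base plus 33% of each additional charge. Highest is first-degree assault at $169000. Additional: $21800 × 33% = $7194; $75400 × 33% = $24882; $79500 × 33% = $26235. Combined base = $169000 + $58311 = $227311.
Victim suffered great bodily injury (+30%): $227311 × 1.3 = $295504.30.
Verified full-time employment (−30%): $295504.30 × 0.7 = $206853.01.
Prior failure to appear within five years (+25%): $206853.01 × 1.25 = $258566.26.
Rounded to the nearest dollar: $258566.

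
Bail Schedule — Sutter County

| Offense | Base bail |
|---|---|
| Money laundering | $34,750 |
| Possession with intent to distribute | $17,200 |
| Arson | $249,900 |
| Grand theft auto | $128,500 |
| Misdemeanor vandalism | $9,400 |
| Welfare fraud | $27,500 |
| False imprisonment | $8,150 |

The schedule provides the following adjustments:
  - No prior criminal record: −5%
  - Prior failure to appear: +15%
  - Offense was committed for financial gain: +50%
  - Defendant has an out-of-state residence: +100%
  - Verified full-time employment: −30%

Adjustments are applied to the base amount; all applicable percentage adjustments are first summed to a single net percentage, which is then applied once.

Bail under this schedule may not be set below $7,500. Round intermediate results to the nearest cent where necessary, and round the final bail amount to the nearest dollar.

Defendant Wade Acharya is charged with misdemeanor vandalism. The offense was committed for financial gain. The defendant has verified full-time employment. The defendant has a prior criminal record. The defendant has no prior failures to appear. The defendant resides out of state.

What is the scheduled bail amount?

$20,680

Base amounts from the schedule: misdemeanor vandalism $9,400.
Single charge. Combined base = $9,400.
Net percentage adjustment: +50% +100% −30% = +120%. $9,400 × 2.2 = $20,680.
$20,680 is at or above the $7,500 minimum.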